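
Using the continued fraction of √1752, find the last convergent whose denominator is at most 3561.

√1752 = [41; 1, 5, 1, 82, …] (period length 4).
Convergents:
  p_0/q_0 = 41/1
  p_1/q_1 = 42/1
  p_2/q_2 = 251/6
  p_3/q_3 = 293/7
  p_4/q_4 = 24277/580
  p_5/q_5 = 24570/587
  p_6/q_6 = 147127/3515
  p_7/q_7 = 171697/4102
q_6 = 3515 ≤ 3561 < 4102 = q_7, so the answer is 147127/3515.

147127/3515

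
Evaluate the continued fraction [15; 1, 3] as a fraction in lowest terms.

63/4

Fold from the inside: start with 3/1.
  1 + 1/3 = 4/3
  15 + 3/4 = 63/4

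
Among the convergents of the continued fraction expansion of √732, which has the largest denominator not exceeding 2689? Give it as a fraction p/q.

√732 = [27; 18, 54, …] (period length 2).
Convergents:
  p_0/q_0 = 27/1
  p_1/q_1 = 487/18
  p_2/q_2 = 26325/973
  p_3/q_3 = 474337/17532
q_2 = 973 ≤ 2689 < 17532 = q_3, so the answer is 26325/973.

26325/973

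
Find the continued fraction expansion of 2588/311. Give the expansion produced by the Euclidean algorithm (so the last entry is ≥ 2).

[8; 3, 9, 11]

2588 = 8·311 + 100
311 = 3·100 + 11
100 = 9·11 + 1
11 = 11·1 + 0  (stop)
So 2588/311 = [8; 3, 9, 11].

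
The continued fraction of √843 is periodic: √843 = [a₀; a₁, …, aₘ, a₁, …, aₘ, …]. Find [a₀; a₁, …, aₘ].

a₀ = ⌊√843⌋ = 29.
With m₀=0, d₀=1 and mₖ₊₁ = dₖaₖ − mₖ, dₖ₊₁ = (n − mₖ₊₁²)/dₖ, aₖ₊₁ = ⌊(a₀+mₖ₊₁)/dₖ₊₁⌋:
  k=1: m=29, d=2, a=29
  k=2: m=29, d=1, a=58
d=1 and a=2a₀=58 at k=2, so the next step gives (m, d) = (29, 2) again — its k=1 value — and the period has length 2.

[29; 29, 58]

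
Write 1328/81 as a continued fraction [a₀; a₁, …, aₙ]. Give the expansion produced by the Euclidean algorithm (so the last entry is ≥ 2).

[16; 2, 1, 1, 7, 2]

1328 = 16*81 + 32
81 = 2*32 + 17
32 = 1*17 + 15
17 = 1*15 + 2
15 = 7*2 + 1
2 = 2*1 + 0  (stop)
So 1328/81 = [16; 2, 1, 1, 7, 2].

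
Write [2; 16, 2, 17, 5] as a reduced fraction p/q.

6013/2918

Using pₖ = aₖpₖ₋₁ + pₖ₋₂ and qₖ = aₖqₖ₋₁ + qₖ₋₂:
  k=0: a=2, p=2, q=1
  k=1: a=16, p=33, q=16
  k=2: a=2, p=68, q=33
  k=3: a=17, p=1189, q=577
  k=4: a=5, p=6013, q=2918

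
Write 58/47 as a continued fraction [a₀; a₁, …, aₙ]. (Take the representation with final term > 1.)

[1; 4, 3, 1, 2]

58 = 1×47 + 11
47 = 4×11 + 3
11 = 3×3 + 2
3 = 1×2 + 1
2 = 2×1 + 0  (stop)
So 58/47 = [1; 4, 3, 1, 2].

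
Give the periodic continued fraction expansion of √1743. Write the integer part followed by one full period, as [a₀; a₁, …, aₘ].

a₀ = ⌊√1743⌋ = 41.
With m₀=0, d₀=1 and mₖ₊₁ = dₖaₖ − mₖ, dₖ₊₁ = (n − mₖ₊₁²)/dₖ, aₖ₊₁ = ⌊(a₀+mₖ₊₁)/dₖ₊₁⌋:
  k=1: m=41, d=62, a=1
  k=2: m=21, d=21, a=2
  k=3: m=21, d=62, a=1
  k=4: m=41, d=1, a=82
d=1 and a=2a₀=82 at k=4, so the next step gives (m, d) = (41, 62) again — its k=1 value — and the period has length 4.

[41; 1, 2, 1, 82]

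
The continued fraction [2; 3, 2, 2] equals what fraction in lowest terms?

39/17

Fold from the inside: start with 2/1.
  2 + 1/2 = 5/2
  3 + 2/5 = 17/5
  2 + 5/17 = 39/17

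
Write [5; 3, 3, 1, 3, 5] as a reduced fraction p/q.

Using pₖ = aₖpₖ₋₁ + pₖ₋₂ and qₖ = aₖqₖ₋₁ + qₖ₋₂:
  k=0: a=5, p=5, q=1
  k=1: a=3, p=16, q=3
  k=2: a=3, p=53, q=10
  k=3: a=1, p=69, q=13
  k=4: a=3, p=260, q=49
  k=5: a=5, p=1369, q=258

1369/258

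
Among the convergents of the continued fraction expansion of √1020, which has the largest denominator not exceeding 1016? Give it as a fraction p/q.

√1020 = [31; 1, 14, 1, 62, …] (period length 4).
Convergents:
  p_0/q_0 = 31/1
  p_1/q_1 = 32/1
  p_2/q_2 = 479/15
  p_3/q_3 = 511/16
  p_4/q_4 = 32161/1007
  p_5/q_5 = 32672/1023
q_4 = 1007 ≤ 1016 < 1023 = q_5, so the answer is 32161/1007.

32161/1007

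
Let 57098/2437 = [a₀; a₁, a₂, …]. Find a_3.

19

57098 = 23·2437 + 1047   →  a_0 = 23
2437 = 2·1047 + 343   →  a_1 = 2
1047 = 3·343 + 18   →  a_2 = 3
343 = 19·18 + 1   →  a_3 = 19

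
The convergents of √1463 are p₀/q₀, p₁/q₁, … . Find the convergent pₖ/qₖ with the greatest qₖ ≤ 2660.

√1463 = [38; 4, 76, …] (period length 2).
Convergents:
  p_0/q_0 = 38/1
  p_1/q_1 = 153/4
  p_2/q_2 = 11666/305
  p_3/q_3 = 46817/1224
  p_4/q_4 = 3569758/93329
q_3 = 1224 ≤ 2660 < 93329 = q_4, so the answer is 46817/1224.

46817/1224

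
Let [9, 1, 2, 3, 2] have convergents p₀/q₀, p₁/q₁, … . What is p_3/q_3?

Using pₖ = aₖpₖ₋₁ + pₖ₋₂, qₖ = aₖqₖ₋₁ + qₖ₋₂ (with p₋₁=1, p₋₂=0, q₋₁=0, q₋₂=1):
  k=0: a=9, p=9, q=1
  k=1: a=1, p=10, q=1
  k=2: a=2, p=29, q=3
  k=3: a=3, p=97, q=10

97/10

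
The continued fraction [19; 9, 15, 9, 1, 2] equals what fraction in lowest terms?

75887/3971

Using pₖ = aₖpₖ₋₁ + pₖ₋₂ and qₖ = aₖqₖ₋₁ + qₖ₋₂:
  k=0: a=19, p=19, q=1
  k=1: a=9, p=172, q=9
  k=2: a=15, p=2599, q=136
  k=3: a=9, p=23563, q=1233
  k=4: a=1, p=26162, q=1369
  k=5: a=2, p=75887, q=3971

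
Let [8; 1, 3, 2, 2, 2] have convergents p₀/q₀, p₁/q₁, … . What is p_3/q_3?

Using pₖ = aₖpₖ₋₁ + pₖ₋₂, qₖ = aₖqₖ₋₁ + qₖ₋₂ (with p₋₁=1, p₋₂=0, q₋₁=0, q₋₂=1):
  k=0: a=8, p=8, q=1
  k=1: a=1, p=9, q=1
  k=2: a=3, p=35, q=4
  k=3: a=2, p=79, q=9

79/9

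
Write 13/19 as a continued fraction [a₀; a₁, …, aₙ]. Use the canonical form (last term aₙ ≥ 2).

[0; 1, 2, 6]

13 = 0·19 + 13
19 = 1·13 + 6
13 = 2·6 + 1
6 = 6·1 + 0  (stop)
So 13/19 = [0; 1, 2, 6].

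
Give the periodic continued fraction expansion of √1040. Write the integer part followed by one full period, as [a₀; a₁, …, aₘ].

a₀ = ⌊√1040⌋ = 32.
With m₀=0, d₀=1 and mₖ₊₁ = dₖaₖ − mₖ, dₖ₊₁ = (n − mₖ₊₁²)/dₖ, aₖ₊₁ = ⌊(a₀+mₖ₊₁)/dₖ₊₁⌋:
  k=1: m=32, d=16, a=4
  k=2: m=32, d=1, a=64
d=1 and a=2a₀=64 at k=2, so the next step gives (m, d) = (32, 16) again — its k=1 value — and the period has length 2.

[32; 4, 64]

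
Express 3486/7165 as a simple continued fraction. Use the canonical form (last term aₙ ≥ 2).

3486 = 0*7165 + 3486
7165 = 2*3486 + 193
3486 = 18*193 + 12
193 = 16*12 + 1
12 = 12*1 + 0  (stop)
So 3486/7165 = [0; 2, 18, 16, 12].

[0; 2, 18, 16, 12]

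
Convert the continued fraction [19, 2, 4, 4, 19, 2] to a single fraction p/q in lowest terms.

29171/1500

Fold from the inside: start with 2/1.
  19 + 1/2 = 39/2
  4 + 2/39 = 158/39
  4 + 39/158 = 671/158
  2 + 158/671 = 1500/671
  19 + 671/1500 = 29171/1500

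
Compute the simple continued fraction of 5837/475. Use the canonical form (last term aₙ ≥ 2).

5837 = 12·475 + 137
475 = 3·137 + 64
137 = 2·64 + 9
64 = 7·9 + 1
9 = 9·1 + 0  (stop)
So 5837/475 = [12; 3, 2, 7, 9].

[12; 3, 2, 7, 9]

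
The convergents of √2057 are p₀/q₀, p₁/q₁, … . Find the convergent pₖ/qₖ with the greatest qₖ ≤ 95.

2177/48

√2057 = [45; 2, 1, 4, 1, 2, 90, …] (period length 6).
Convergents:
  p_0/q_0 = 45/1
  p_1/q_1 = 91/2
  p_2/q_2 = 136/3
  p_3/q_3 = 635/14
  p_4/q_4 = 771/17
  p_5/q_5 = 2177/48
  p_6/q_6 = 196701/4337
q_5 = 48 ≤ 95 < 4337 = q_6, so the answer is 2177/48.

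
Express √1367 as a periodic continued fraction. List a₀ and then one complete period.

a₀ = ⌊√1367⌋ = 36.
With m₀=0, d₀=1 and mₖ₊₁ = dₖaₖ − mₖ, dₖ₊₁ = (n − mₖ₊₁²)/dₖ, aₖ₊₁ = ⌊(a₀+mₖ₊₁)/dₖ₊₁⌋:
  k=1: m=36, d=71, a=1
  k=2: m=35, d=2, a=35
  k=3: m=35, d=71, a=1
  k=4: m=36, d=1, a=72
d=1 and a=2a₀=72 at k=4, so the next step gives (m, d) = (36, 71) again — its k=1 value — and the period has length 4.

[36; 1, 35, 1, 72]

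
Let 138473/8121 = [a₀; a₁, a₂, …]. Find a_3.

1

138473 = 17·8121 + 416   →  a_0 = 17
8121 = 19·416 + 217   →  a_1 = 19
416 = 1·217 + 199   →  a_2 = 1
217 = 1·199 + 18   →  a_3 = 1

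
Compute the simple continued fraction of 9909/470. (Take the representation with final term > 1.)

[21; 12, 19, 2]

9909 = 21*470 + 39
470 = 12*39 + 2
39 = 19*2 + 1
2 = 2*1 + 0  (stop)
So 9909/470 = [21; 12, 19, 2].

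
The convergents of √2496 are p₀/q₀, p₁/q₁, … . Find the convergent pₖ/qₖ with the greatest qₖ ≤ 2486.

123601/2474

√2496 = [49; 1, 23, 1, 98, …] (period length 4).
Convergents:
  p_0/q_0 = 49/1
  p_1/q_1 = 50/1
  p_2/q_2 = 1199/24
  p_3/q_3 = 1249/25
  p_4/q_4 = 123601/2474
  p_5/q_5 = 124850/2499
q_4 = 2474 ≤ 2486 < 2499 = q_5, so the answer is 123601/2474.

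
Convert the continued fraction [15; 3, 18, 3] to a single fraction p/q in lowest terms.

2575/168

Fold from the inside: start with 3/1.
  18 + 1/3 = 55/3
  3 + 3/55 = 168/55
  15 + 55/168 = 2575/168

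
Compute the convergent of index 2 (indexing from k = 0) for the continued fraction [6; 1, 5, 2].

41/6

Using pₖ = aₖpₖ₋₁ + pₖ₋₂, qₖ = aₖqₖ₋₁ + qₖ₋₂ (with p₋₁=1, p₋₂=0, q₋₁=0, q₋₂=1):
  k=0: a=6, p=6, q=1
  k=1: a=1, p=7, q=1
  k=2: a=5, p=41, q=6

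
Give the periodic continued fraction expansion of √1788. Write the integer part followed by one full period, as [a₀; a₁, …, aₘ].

a₀ = ⌊√1788⌋ = 42.
With m₀=0, d₀=1 and mₖ₊₁ = dₖaₖ − mₖ, dₖ₊₁ = (n − mₖ₊₁²)/dₖ, aₖ₊₁ = ⌊(a₀+mₖ₊₁)/dₖ₊₁⌋:
  k=1: m=42, d=24, a=3
  k=2: m=30, d=37, a=1
  k=3: m=7, d=47, a=1
  k=4: m=40, d=4, a=20
  k=5: m=40, d=47, a=1
  k=6: m=7, d=37, a=1
  k=7: m=30, d=24, a=3
  k=8: m=42, d=1, a=84
d=1 and a=2a₀=84 at k=8, so the next step gives (m, d) = (42, 24) again — its k=1 value — and the period has length 8.

[42; 3, 1, 1, 20, 1, 1, 3, 84]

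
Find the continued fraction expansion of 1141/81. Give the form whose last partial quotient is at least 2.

1141 = 14×81 + 7
81 = 11×7 + 4
7 = 1×4 + 3
4 = 1×3 + 1
3 = 3×1 + 0  (stop)
So 1141/81 = [14; 11, 1, 1, 3].

[14; 11, 1, 1, 3]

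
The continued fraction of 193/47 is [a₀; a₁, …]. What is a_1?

9

193 = 4·47 + 5   →  a_0 = 4
47 = 9·5 + 2   →  a_1 = 9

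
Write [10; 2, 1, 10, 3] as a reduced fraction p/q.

Fold from the inside: start with 3/1.
  10 + 1/3 = 31/3
  1 + 3/31 = 34/31
  2 + 31/34 = 99/34
  10 + 34/99 = 1024/99

1024/99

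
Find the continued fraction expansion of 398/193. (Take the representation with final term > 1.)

398 = 2*193 + 12
193 = 16*12 + 1
12 = 12*1 + 0  (stop)
So 398/193 = [2; 16, 12].

[2; 16, 12]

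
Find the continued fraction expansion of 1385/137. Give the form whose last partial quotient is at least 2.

1385 = 10·137 + 15
137 = 9·15 + 2
15 = 7·2 + 1
2 = 2·1 + 0  (stop)
So 1385/137 = [10; 9, 7, 2].

[10; 9, 7, 2]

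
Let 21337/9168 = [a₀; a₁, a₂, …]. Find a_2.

21337 = 2·9168 + 3001   →  a_0 = 2
9168 = 3·3001 + 165   →  a_1 = 3
3001 = 18·165 + 31   →  a_2 = 18

18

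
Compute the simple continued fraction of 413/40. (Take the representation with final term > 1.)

413 = 10×40 + 13
40 = 3×13 + 1
13 = 13×1 + 0  (stop)
So 413/40 = [10; 3, 13].

[10; 3, 13]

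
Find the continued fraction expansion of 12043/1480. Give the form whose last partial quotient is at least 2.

12043 = 8*1480 + 203
1480 = 7*203 + 59
203 = 3*59 + 26
59 = 2*26 + 7
26 = 3*7 + 5
7 = 1*5 + 2
5 = 2*2 + 1
2 = 2*1 + 0  (stop)
So 12043/1480 = [8; 7, 3, 2, 3, 1, 2, 2].

[8; 7, 3, 2, 3, 1, 2, 2]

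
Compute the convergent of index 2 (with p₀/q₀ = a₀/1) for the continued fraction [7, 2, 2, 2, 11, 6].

Using pₖ = aₖpₖ₋₁ + pₖ₋₂, qₖ = aₖqₖ₋₁ + qₖ₋₂ (with p₋₁=1, p₋₂=0, q₋₁=0, q₋₂=1):
  k=0: a=7, p=7, q=1
  k=1: a=2, p=15, q=2
  k=2: a=2, p=37, q=5

37/5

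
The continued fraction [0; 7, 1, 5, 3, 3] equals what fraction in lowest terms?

63/494

Fold from the inside: start with 3/1.
  3 + 1/3 = 10/3
  5 + 3/10 = 53/10
  1 + 10/53 = 63/53
  7 + 53/63 = 494/63
  0 + 63/494 = 63/494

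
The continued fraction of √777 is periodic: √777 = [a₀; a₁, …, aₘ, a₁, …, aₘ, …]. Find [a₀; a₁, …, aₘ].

a₀ = ⌊√777⌋ = 27.
With m₀=0, d₀=1 and mₖ₊₁ = dₖaₖ − mₖ, dₖ₊₁ = (n − mₖ₊₁²)/dₖ, aₖ₊₁ = ⌊(a₀+mₖ₊₁)/dₖ₊₁⌋:
  k=1: m=27, d=48, a=1
  k=2: m=21, d=7, a=6
  k=3: m=21, d=48, a=1
  k=4: m=27, d=1, a=54
d=1 and a=2a₀=54 at k=4, so the next step gives (m, d) = (27, 48) again — its k=1 value — and the period has length 4.

[27; 1, 6, 1, 54]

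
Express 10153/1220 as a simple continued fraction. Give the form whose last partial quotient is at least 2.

10153 = 8×1220 + 393
1220 = 3×393 + 41
393 = 9×41 + 24
41 = 1×24 + 17
24 = 1×17 + 7
17 = 2×7 + 3
7 = 2×3 + 1
3 = 3×1 + 0  (stop)
So 10153/1220 = [8; 3, 9, 1, 1, 2, 2, 3].

[8; 3, 9, 1, 1, 2, 2, 3]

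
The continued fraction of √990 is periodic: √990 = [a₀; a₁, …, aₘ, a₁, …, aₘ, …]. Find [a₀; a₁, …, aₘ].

[31; 2, 6, 2, 62]

a₀ = ⌊√990⌋ = 31.
With m₀=0, d₀=1 and mₖ₊₁ = dₖaₖ − mₖ, dₖ₊₁ = (n − mₖ₊₁²)/dₖ, aₖ₊₁ = ⌊(a₀+mₖ₊₁)/dₖ₊₁⌋:
  k=1: m=31, d=29, a=2
  k=2: m=27, d=9, a=6
  k=3: m=27, d=29, a=2
  k=4: m=31, d=1, a=62
d=1 and a=2a₀=62 at k=4, so the next step gives (m, d) = (31, 29) again — its k=1 value — and the period has length 4.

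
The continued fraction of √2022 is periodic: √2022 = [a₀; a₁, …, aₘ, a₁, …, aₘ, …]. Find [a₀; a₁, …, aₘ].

a₀ = ⌊√2022⌋ = 44.

[44; 1, 28, 1, 88]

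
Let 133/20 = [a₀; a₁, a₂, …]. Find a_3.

1

133 = 6·20 + 13   →  a_0 = 6
20 = 1·13 + 7   →  a_1 = 1
13 = 1·7 + 6   →  a_2 = 1
7 = 1·6 + 1   →  a_3 = 1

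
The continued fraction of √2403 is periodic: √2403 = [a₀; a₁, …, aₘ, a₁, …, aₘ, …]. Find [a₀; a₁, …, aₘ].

[49; 49, 98]

a₀ = ⌊√2403⌋ = 49.
With m₀=0, d₀=1 and mₖ₊₁ = dₖaₖ − mₖ, dₖ₊₁ = (n − mₖ₊₁²)/dₖ, aₖ₊₁ = ⌊(a₀+mₖ₊₁)/dₖ₊₁⌋:
  k=1: m=49, d=2, a=49
  k=2: m=49, d=1, a=98
d=1 and a=2a₀=98 at k=2, so the next step gives (m, d) = (49, 2) again — its k=1 value — and the period has length 2.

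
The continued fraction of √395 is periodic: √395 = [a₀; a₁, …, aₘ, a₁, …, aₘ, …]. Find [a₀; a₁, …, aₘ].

a₀ = ⌊√395⌋ = 19.
With m₀=0, d₀=1 and mₖ₊₁ = dₖaₖ − mₖ, dₖ₊₁ = (n − mₖ₊₁²)/dₖ, aₖ₊₁ = ⌊(a₀+mₖ₊₁)/dₖ₊₁⌋:
  k=1: m=19, d=34, a=1
  k=2: m=15, d=5, a=6
  k=3: m=15, d=34, a=1
  k=4: m=19, d=1, a=38
d=1 and a=2a₀=38 at k=4, so the next step gives (m, d) = (19, 34) again — its k=1 value — and the period has length 4.

[19; 1, 6, 1, 38]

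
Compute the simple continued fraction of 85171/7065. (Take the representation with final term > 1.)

[12; 18, 14, 2, 13]

85171 = 12*7065 + 391
7065 = 18*391 + 27
391 = 14*27 + 13
27 = 2*13 + 1
13 = 13*1 + 0  (stop)
So 85171/7065 = [12; 18, 14, 2, 13].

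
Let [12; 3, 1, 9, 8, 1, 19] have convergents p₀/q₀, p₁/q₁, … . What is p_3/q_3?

478/39

Using pₖ = aₖpₖ₋₁ + pₖ₋₂, qₖ = aₖqₖ₋₁ + qₖ₋₂ (with p₋₁=1, p₋₂=0, q₋₁=0, q₋₂=1):
  k=0: a=12, p=12, q=1
  k=1: a=3, p=37, q=3
  k=2: a=1, p=49, q=4
  k=3: a=9, p=478, q=39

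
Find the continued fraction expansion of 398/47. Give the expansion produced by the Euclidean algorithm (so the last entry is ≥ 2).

398 = 8×47 + 22
47 = 2×22 + 3
22 = 7×3 + 1
3 = 3×1 + 0  (stop)
So 398/47 = [8; 2, 7, 3].

[8; 2, 7, 3]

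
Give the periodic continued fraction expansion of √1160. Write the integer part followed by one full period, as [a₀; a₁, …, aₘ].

[34; 17, 68]

a₀ = ⌊√1160⌋ = 34.
With m₀=0, d₀=1 and mₖ₊₁ = dₖaₖ − mₖ, dₖ₊₁ = (n − mₖ₊₁²)/dₖ, aₖ₊₁ = ⌊(a₀+mₖ₊₁)/dₖ₊₁⌋:
  k=1: m=34, d=4, a=17
  k=2: m=34, d=1, a=68
d=1 and a=2a₀=68 at k=2, so the next step gives (m, d) = (34, 4) again — its k=1 value — and the period has length 2.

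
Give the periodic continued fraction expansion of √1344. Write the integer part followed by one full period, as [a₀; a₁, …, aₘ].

a₀ = ⌊√1344⌋ = 36.
With m₀=0, d₀=1 and mₖ₊₁ = dₖaₖ − mₖ, dₖ₊₁ = (n − mₖ₊₁²)/dₖ, aₖ₊₁ = ⌊(a₀+mₖ₊₁)/dₖ₊₁⌋:
  k=1: m=36, d=48, a=1
  k=2: m=12, d=25, a=1
  k=3: m=13, d=47, a=1
  k=4: m=34, d=4, a=17
  k=5: m=34, d=47, a=1
  k=6: m=13, d=25, a=1
  k=7: m=12, d=48, a=1
  k=8: m=36, d=1, a=72
d=1 and a=2a₀=72 at k=8, so the next step gives (m, d) = (36, 48) again — its k=1 value — and the period has length 8.

[36; 1, 1, 1, 17, 1, 1, 1, 72]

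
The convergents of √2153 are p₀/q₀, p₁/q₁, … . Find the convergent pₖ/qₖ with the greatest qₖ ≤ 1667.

√2153 = [46; 2, 2, 92, …] (period length 3).
Convergents:
  p_0/q_0 = 46/1
  p_1/q_1 = 93/2
  p_2/q_2 = 232/5
  p_3/q_3 = 21437/462
  p_4/q_4 = 43106/929
  p_5/q_5 = 107649/2320
q_4 = 929 ≤ 1667 < 2320 = q_5, so the answer is 43106/929.

43106/929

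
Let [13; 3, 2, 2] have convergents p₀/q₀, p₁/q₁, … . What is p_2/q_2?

Using pₖ = aₖpₖ₋₁ + pₖ₋₂, qₖ = aₖqₖ₋₁ + qₖ₋₂ (with p₋₁=1, p₋₂=0, q₋₁=0, q₋₂=1):
  k=0: a=13, p=13, q=1
  k=1: a=3, p=40, q=3
  k=2: a=2, p=93, q=7

93/7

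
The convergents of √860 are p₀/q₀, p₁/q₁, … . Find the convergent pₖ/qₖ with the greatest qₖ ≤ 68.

1261/43

√860 = [29; 3, 14, 3, 58, …] (period length 4).
Convergents:
  p_0/q_0 = 29/1
  p_1/q_1 = 88/3
  p_2/q_2 = 1261/43
  p_3/q_3 = 3871/132
q_2 = 43 ≤ 68 < 132 = q_3, so the answer is 1261/43.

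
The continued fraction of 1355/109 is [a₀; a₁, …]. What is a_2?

1355 = 12·109 + 47   →  a_0 = 12
109 = 2·47 + 15   →  a_1 = 2
47 = 3·15 + 2   →  a_2 = 3

3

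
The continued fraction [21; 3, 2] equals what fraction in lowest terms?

Using pₖ = aₖpₖ₋₁ + pₖ₋₂ and qₖ = aₖqₖ₋₁ + qₖ₋₂:
  k=0: a=21, p=21, q=1
  k=1: a=3, p=64, q=3
  k=2: a=2, p=149, q=7

149/7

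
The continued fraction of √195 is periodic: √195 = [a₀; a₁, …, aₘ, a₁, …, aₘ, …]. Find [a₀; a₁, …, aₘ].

[13; 1, 26]

a₀ = ⌊√195⌋ = 13.
With m₀=0, d₀=1 and mₖ₊₁ = dₖaₖ − mₖ, dₖ₊₁ = (n − mₖ₊₁²)/dₖ, aₖ₊₁ = ⌊(a₀+mₖ₊₁)/dₖ₊₁⌋:
  k=1: m=13, d=26, a=1
  k=2: m=13, d=1, a=26
d=1 and a=2a₀=26 at k=2, so the next step gives (m, d) = (13, 26) again — its k=1 value — and the period has length 2.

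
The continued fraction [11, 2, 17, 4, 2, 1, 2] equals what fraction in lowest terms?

14254/1241

Using pₖ = aₖpₖ₋₁ + pₖ₋₂ and qₖ = aₖqₖ₋₁ + qₖ₋₂:
  k=0: a=11, p=11, q=1
  k=1: a=2, p=23, q=2
  k=2: a=17, p=402, q=35
  k=3: a=4, p=1631, q=142
  k=4: a=2, p=3664, q=319
  k=5: a=1, p=5295, q=461
  k=6: a=2, p=14254, q=1241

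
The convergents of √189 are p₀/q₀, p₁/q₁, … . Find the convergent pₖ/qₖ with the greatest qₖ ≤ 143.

√189 = [13; 1, 2, 1, 26, …] (period length 4).
Convergents:
  p_0/q_0 = 13/1
  p_1/q_1 = 14/1
  p_2/q_2 = 41/3
  p_3/q_3 = 55/4
  p_4/q_4 = 1471/107
  p_5/q_5 = 1526/111
  p_6/q_6 = 4523/329
q_5 = 111 ≤ 143 < 329 = q_6, so the answer is 1526/111.

1526/111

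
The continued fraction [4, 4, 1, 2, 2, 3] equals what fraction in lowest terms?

476/113

Fold from the inside: start with 3/1.
  2 + 1/3 = 7/3
  2 + 3/7 = 17/7
  1 + 7/17 = 24/17
  4 + 17/24 = 113/24
  4 + 24/113 = 476/113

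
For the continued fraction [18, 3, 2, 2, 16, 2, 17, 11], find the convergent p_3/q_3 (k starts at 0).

311/17

Using pₖ = aₖpₖ₋₁ + pₖ₋₂, qₖ = aₖqₖ₋₁ + qₖ₋₂ (with p₋₁=1, p₋₂=0, q₋₁=0, q₋₂=1):
  k=0: a=18, p=18, q=1
  k=1: a=3, p=55, q=3
  k=2: a=2, p=128, q=7
  k=3: a=2, p=311, q=17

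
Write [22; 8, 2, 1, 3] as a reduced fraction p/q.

2035/92

Using pₖ = aₖpₖ₋₁ + pₖ₋₂ and qₖ = aₖqₖ₋₁ + qₖ₋₂:
  k=0: a=22, p=22, q=1
  k=1: a=8, p=177, q=8
  k=2: a=2, p=376, q=17
  k=3: a=1, p=553, q=25
  k=4: a=3, p=2035, q=92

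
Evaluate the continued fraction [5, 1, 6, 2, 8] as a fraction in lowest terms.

Using pₖ = aₖpₖ₋₁ + pₖ₋₂ and qₖ = aₖqₖ₋₁ + qₖ₋₂:
  k=0: a=5, p=5, q=1
  k=1: a=1, p=6, q=1
  k=2: a=6, p=41, q=7
  k=3: a=2, p=88, q=15
  k=4: a=8, p=745, q=127

745/127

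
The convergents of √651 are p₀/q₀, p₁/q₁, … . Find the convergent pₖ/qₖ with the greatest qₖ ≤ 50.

893/35

√651 = [25; 1, 1, 16, 1, 1, 50, …] (period length 6).
Convergents:
  p_0/q_0 = 25/1
  p_1/q_1 = 26/1
  p_2/q_2 = 51/2
  p_3/q_3 = 842/33
  p_4/q_4 = 893/35
  p_5/q_5 = 1735/68
q_4 = 35 ≤ 50 < 68 = q_5, so the answer is 893/35.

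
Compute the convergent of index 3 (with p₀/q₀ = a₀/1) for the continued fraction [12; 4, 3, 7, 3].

Using pₖ = aₖpₖ₋₁ + pₖ₋₂, qₖ = aₖqₖ₋₁ + qₖ₋₂ (with p₋₁=1, p₋₂=0, q₋₁=0, q₋₂=1):
  k=0: a=12, p=12, q=1
  k=1: a=4, p=49, q=4
  k=2: a=3, p=159, q=13
  k=3: a=7, p=1162, q=95

1162/95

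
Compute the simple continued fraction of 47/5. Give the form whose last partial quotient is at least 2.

47 = 9×5 + 2
5 = 2×2 + 1
2 = 2×1 + 0  (stop)
So 47/5 = [9; 2, 2].

[9; 2, 2]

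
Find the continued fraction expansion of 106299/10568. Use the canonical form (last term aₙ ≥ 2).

[10; 17, 13, 1, 3, 11]

106299 = 10×10568 + 619
10568 = 17×619 + 45
619 = 13×45 + 34
45 = 1×34 + 11
34 = 3×11 + 1
11 = 11×1 + 0  (stop)
So 106299/10568 = [10; 17, 13, 1, 3, 11].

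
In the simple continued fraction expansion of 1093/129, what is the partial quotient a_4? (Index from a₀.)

1093 = 8·129 + 61   →  a_0 = 8
129 = 2·61 + 7   →  a_1 = 2
61 = 8·7 + 5   →  a_2 = 8
7 = 1·5 + 2   →  a_3 = 1
5 = 2·2 + 1   →  a_4 = 2

2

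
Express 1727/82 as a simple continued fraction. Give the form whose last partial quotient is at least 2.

1727 = 21×82 + 5
82 = 16×5 + 2
5 = 2×2 + 1
2 = 2×1 + 0  (stop)
So 1727/82 = [21; 16, 2, 2].

[21; 16, 2, 2]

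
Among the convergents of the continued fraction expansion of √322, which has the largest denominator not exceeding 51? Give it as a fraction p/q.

323/18

√322 = [17; 1, 16, 1, 34, …] (period length 4).
Convergents:
  p_0/q_0 = 17/1
  p_1/q_1 = 18/1
  p_2/q_2 = 305/17
  p_3/q_3 = 323/18
  p_4/q_4 = 11287/629
q_3 = 18 ≤ 51 < 629 = q_4, so the answer is 323/18.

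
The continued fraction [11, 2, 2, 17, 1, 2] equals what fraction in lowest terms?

3090/271

Fold from the inside: start with 2/1.
  1 + 1/2 = 3/2
  17 + 2/3 = 53/3
  2 + 3/53 = 109/53
  2 + 53/109 = 271/109
  11 + 109/271 = 3090/271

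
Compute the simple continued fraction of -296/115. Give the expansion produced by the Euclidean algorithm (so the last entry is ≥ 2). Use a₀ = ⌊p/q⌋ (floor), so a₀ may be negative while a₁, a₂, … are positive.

-296 = -3×115 + 49
115 = 2×49 + 17
49 = 2×17 + 15
17 = 1×15 + 2
15 = 7×2 + 1
2 = 2×1 + 0  (stop)
So -296/115 = [-3; 2, 2, 1, 7, 2].

[-3; 2, 2, 1, 7, 2]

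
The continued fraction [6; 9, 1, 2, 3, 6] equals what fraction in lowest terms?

3729/611

Using pₖ = aₖpₖ₋₁ + pₖ₋₂ and qₖ = aₖqₖ₋₁ + qₖ₋₂:
  k=0: a=6, p=6, q=1
  k=1: a=9, p=55, q=9
  k=2: a=1, p=61, q=10
  k=3: a=2, p=177, q=29
  k=4: a=3, p=592, q=97
  k=5: a=6, p=3729, q=611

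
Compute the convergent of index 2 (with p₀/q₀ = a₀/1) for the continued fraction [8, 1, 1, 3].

17/2

Using pₖ = aₖpₖ₋₁ + pₖ₋₂, qₖ = aₖqₖ₋₁ + qₖ₋₂ (with p₋₁=1, p₋₂=0, q₋₁=0, q₋₂=1):
  k=0: a=8, p=8, q=1
  k=1: a=1, p=9, q=1
  k=2: a=1, p=17, q=2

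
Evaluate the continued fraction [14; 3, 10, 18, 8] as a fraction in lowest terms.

64724/4519

Using pₖ = aₖpₖ₋₁ + pₖ₋₂ and qₖ = aₖqₖ₋₁ + qₖ₋₂:
  k=0: a=14, p=14, q=1
  k=1: a=3, p=43, q=3
  k=2: a=10, p=444, q=31
  k=3: a=18, p=8035, q=561
  k=4: a=8, p=64724, q=4519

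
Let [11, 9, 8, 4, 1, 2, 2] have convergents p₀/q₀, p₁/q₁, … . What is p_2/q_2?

811/73

Using pₖ = aₖpₖ₋₁ + pₖ₋₂, qₖ = aₖqₖ₋₁ + qₖ₋₂ (with p₋₁=1, p₋₂=0, q₋₁=0, q₋₂=1):
  k=0: a=11, p=11, q=1
  k=1: a=9, p=100, q=9
  k=2: a=8, p=811, q=73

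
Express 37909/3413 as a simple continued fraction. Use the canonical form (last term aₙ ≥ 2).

[11; 9, 3, 13, 4, 2]

37909 = 11×3413 + 366
3413 = 9×366 + 119
366 = 3×119 + 9
119 = 13×9 + 2
9 = 4×2 + 1
2 = 2×1 + 0  (stop)
So 37909/3413 = [11; 9, 3, 13, 4, 2].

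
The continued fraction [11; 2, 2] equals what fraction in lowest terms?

57/5

Using pₖ = aₖpₖ₋₁ + pₖ₋₂ and qₖ = aₖqₖ₋₁ + qₖ₋₂:
  k=0: a=11, p=11, q=1
  k=1: a=2, p=23, q=2
  k=2: a=2, p=57, q=5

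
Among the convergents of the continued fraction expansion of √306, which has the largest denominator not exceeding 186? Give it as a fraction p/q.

2449/140

√306 = [17; 2, 34, …] (period length 2).
Convergents:
  p_0/q_0 = 17/1
  p_1/q_1 = 35/2
  p_2/q_2 = 1207/69
  p_3/q_3 = 2449/140
  p_4/q_4 = 84473/4829
q_3 = 140 ≤ 186 < 4829 = q_4, so the answer is 2449/140.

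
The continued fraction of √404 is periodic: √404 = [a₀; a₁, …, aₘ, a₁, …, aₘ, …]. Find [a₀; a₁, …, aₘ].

[20; 10, 40]

a₀ = ⌊√404⌋ = 20.
With m₀=0, d₀=1 and mₖ₊₁ = dₖaₖ − mₖ, dₖ₊₁ = (n − mₖ₊₁²)/dₖ, aₖ₊₁ = ⌊(a₀+mₖ₊₁)/dₖ₊₁⌋:
  k=1: m=20, d=4, a=10
  k=2: m=20, d=1, a=40
d=1 and a=2a₀=40 at k=2, so the next step gives (m, d) = (20, 4) again — its k=1 value — and the period has length 2.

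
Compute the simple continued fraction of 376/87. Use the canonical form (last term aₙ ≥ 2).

376 = 4×87 + 28
87 = 3×28 + 3
28 = 9×3 + 1
3 = 3×1 + 0  (stop)
So 376/87 = [4; 3, 9, 3].

[4; 3, 9, 3]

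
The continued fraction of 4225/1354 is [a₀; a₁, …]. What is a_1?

8

4225 = 3·1354 + 163   →  a_0 = 3
1354 = 8·163 + 50   →  a_1 = 8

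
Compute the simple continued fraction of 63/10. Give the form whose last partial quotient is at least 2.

63 = 6×10 + 3
10 = 3×3 + 1
3 = 3×1 + 0  (stop)
So 63/10 = [6; 3, 3].

[6; 3, 3]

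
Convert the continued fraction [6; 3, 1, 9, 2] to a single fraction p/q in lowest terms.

513/82

Using pₖ = aₖpₖ₋₁ + pₖ₋₂ and qₖ = aₖqₖ₋₁ + qₖ₋₂:
  k=0: a=6, p=6, q=1
  k=1: a=3, p=19, q=3
  k=2: a=1, p=25, q=4
  k=3: a=9, p=244, q=39
  k=4: a=2, p=513, q=82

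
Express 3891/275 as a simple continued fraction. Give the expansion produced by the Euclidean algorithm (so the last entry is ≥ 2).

3891 = 14·275 + 41
275 = 6·41 + 29
41 = 1·29 + 12
29 = 2·12 + 5
12 = 2·5 + 2
5 = 2·2 + 1
2 = 2·1 + 0  (stop)
So 3891/275 = [14; 6, 1, 2, 2, 2, 2].

[14; 6, 1, 2, 2, 2, 2]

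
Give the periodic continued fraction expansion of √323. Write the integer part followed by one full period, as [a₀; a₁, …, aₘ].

[17; 1, 34]

a₀ = ⌊√323⌋ = 17.
With m₀=0, d₀=1 and mₖ₊₁ = dₖaₖ − mₖ, dₖ₊₁ = (n − mₖ₊₁²)/dₖ, aₖ₊₁ = ⌊(a₀+mₖ₊₁)/dₖ₊₁⌋:
  k=1: m=17, d=34, a=1
  k=2: m=17, d=1, a=34
d=1 and a=2a₀=34 at k=2, so the next step gives (m, d) = (17, 34) again — its k=1 value — and the period has length 2.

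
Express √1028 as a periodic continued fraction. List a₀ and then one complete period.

[32; 16, 64]

a₀ = ⌊√1028⌋ = 32.
With m₀=0, d₀=1 and mₖ₊₁ = dₖaₖ − mₖ, dₖ₊₁ = (n − mₖ₊₁²)/dₖ, aₖ₊₁ = ⌊(a₀+mₖ₊₁)/dₖ₊₁⌋:
  k=1: m=32, d=4, a=16
  k=2: m=32, d=1, a=64
d=1 and a=2a₀=64 at k=2, so the next step gives (m, d) = (32, 4) again — its k=1 value — and the period has length 2.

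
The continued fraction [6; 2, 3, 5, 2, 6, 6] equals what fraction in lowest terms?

20705/3219

Fold from the inside: start with 6/1.
  6 + 1/6 = 37/6
  2 + 6/37 = 80/37
  5 + 37/80 = 437/80
  3 + 80/437 = 1391/437
  2 + 437/1391 = 3219/1391
  6 + 1391/3219 = 20705/3219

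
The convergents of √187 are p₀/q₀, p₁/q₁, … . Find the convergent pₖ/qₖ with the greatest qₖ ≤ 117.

1135/83

√187 = [13; 1, 2, 13, 2, 1, 26, …] (period length 6).
Convergents:
  p_0/q_0 = 13/1
  p_1/q_1 = 14/1
  p_2/q_2 = 41/3
  p_3/q_3 = 547/40
  p_4/q_4 = 1135/83
  p_5/q_5 = 1682/123
q_4 = 83 ≤ 117 < 123 = q_5, so the answer is 1135/83.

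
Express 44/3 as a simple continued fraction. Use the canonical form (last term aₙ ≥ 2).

[14; 1, 2]

44 = 14×3 + 2
3 = 1×2 + 1
2 = 2×1 + 0  (stop)
So 44/3 = [14; 1, 2].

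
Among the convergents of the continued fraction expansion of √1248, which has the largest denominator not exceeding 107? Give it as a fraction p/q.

√1248 = [35; 3, 17, 3, 70, …] (period length 4).
Convergents:
  p_0/q_0 = 35/1
  p_1/q_1 = 106/3
  p_2/q_2 = 1837/52
  p_3/q_3 = 5617/159
q_2 = 52 ≤ 107 < 159 = q_3, so the answer is 1837/52.

1837/52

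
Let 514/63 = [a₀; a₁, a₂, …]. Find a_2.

3

514 = 8·63 + 10   →  a_0 = 8
63 = 6·10 + 3   →  a_1 = 6
10 = 3·3 + 1   →  a_2 = 3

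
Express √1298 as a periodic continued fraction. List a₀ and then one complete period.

[36; 36, 72]

a₀ = ⌊√1298⌋ = 36.
With m₀=0, d₀=1 and mₖ₊₁ = dₖaₖ − mₖ, dₖ₊₁ = (n − mₖ₊₁²)/dₖ, aₖ₊₁ = ⌊(a₀+mₖ₊₁)/dₖ₊₁⌋:
  k=1: m=36, d=2, a=36
  k=2: m=36, d=1, a=72
d=1 and a=2a₀=72 at k=2, so the next step gives (m, d) = (36, 2) again — its k=1 value — and the period has length 2.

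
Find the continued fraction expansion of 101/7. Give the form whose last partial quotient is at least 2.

[14; 2, 3]

101 = 14×7 + 3
7 = 2×3 + 1
3 = 3×1 + 0  (stop)
So 101/7 = [14; 2, 3].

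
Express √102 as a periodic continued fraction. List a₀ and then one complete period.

[10; 10, 20]

a₀ = ⌊√102⌋ = 10.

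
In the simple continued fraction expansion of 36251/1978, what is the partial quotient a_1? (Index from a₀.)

36251 = 18·1978 + 647   →  a_0 = 18
1978 = 3·647 + 37   →  a_1 = 3

3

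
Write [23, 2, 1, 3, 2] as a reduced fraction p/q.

584/25

Fold from the inside: start with 2/1.
  3 + 1/2 = 7/2
  1 + 2/7 = 9/7
  2 + 7/9 = 25/9
  23 + 9/25 = 584/25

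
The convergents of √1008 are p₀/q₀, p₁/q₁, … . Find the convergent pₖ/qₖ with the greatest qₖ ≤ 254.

√1008 = [31; 1, 2, 1, 62, …] (period length 4).
Convergents:
  p_0/q_0 = 31/1
  p_1/q_1 = 32/1
  p_2/q_2 = 95/3
  p_3/q_3 = 127/4
  p_4/q_4 = 7969/251
  p_5/q_5 = 8096/255
q_4 = 251 ≤ 254 < 255 = q_5, so the answer is 7969/251.

7969/251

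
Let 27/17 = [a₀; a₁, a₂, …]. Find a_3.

27 = 1·17 + 10   →  a_0 = 1
17 = 1·10 + 7   →  a_1 = 1
10 = 1·7 + 3   →  a_2 = 1
7 = 2·3 + 1   →  a_3 = 2

2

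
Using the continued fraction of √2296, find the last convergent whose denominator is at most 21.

√2296 = [47; 1, 10, 1, 94, …] (period length 4).
Convergents:
  p_0/q_0 = 47/1
  p_1/q_1 = 48/1
  p_2/q_2 = 527/11
  p_3/q_3 = 575/12
  p_4/q_4 = 54577/1139
q_3 = 12 ≤ 21 < 1139 = q_4, so the answer is 575/12.

575/12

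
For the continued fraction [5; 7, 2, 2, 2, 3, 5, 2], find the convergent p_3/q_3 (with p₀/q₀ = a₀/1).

190/37

Using pₖ = aₖpₖ₋₁ + pₖ₋₂, qₖ = aₖqₖ₋₁ + qₖ₋₂ (with p₋₁=1, p₋₂=0, q₋₁=0, q₋₂=1):
  k=0: a=5, p=5, q=1
  k=1: a=7, p=36, q=7
  k=2: a=2, p=77, q=15
  k=3: a=2, p=190, q=37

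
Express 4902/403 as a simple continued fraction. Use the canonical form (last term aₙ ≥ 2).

4902 = 12*403 + 66
403 = 6*66 + 7
66 = 9*7 + 3
7 = 2*3 + 1
3 = 3*1 + 0  (stop)
So 4902/403 = [12; 6, 9, 2, 3].

[12; 6, 9, 2, 3]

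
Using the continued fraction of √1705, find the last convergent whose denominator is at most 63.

991/24

√1705 = [41; 3, 2, 3, 82, …] (period length 4).
Convergents:
  p_0/q_0 = 41/1
  p_1/q_1 = 124/3
  p_2/q_2 = 289/7
  p_3/q_3 = 991/24
  p_4/q_4 = 81551/1975
q_3 = 24 ≤ 63 < 1975 = q_4, so the answer is 991/24.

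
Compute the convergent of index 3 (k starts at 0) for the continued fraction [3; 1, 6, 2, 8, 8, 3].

58/15

Using pₖ = aₖpₖ₋₁ + pₖ₋₂, qₖ = aₖqₖ₋₁ + qₖ₋₂ (with p₋₁=1, p₋₂=0, q₋₁=0, q₋₂=1):
  k=0: a=3, p=3, q=1
  k=1: a=1, p=4, q=1
  k=2: a=6, p=27, q=7
  k=3: a=2, p=58, q=15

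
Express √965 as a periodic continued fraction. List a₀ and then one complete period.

a₀ = ⌊√965⌋ = 31.
With m₀=0, d₀=1 and mₖ₊₁ = dₖaₖ − mₖ, dₖ₊₁ = (n − mₖ₊₁²)/dₖ, aₖ₊₁ = ⌊(a₀+mₖ₊₁)/dₖ₊₁⌋:
  k=1: m=31, d=4, a=15
  k=2: m=29, d=31, a=1
  k=3: m=2, d=31, a=1
  k=4: m=29, d=4, a=15
  k=5: m=31, d=1, a=62
d=1 and a=2a₀=62 at k=5, so the next step gives (m, d) = (31, 4) again — its k=1 value — and the period has length 5.

[31; 15, 1, 1, 15, 62]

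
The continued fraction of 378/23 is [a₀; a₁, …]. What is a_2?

378 = 16·23 + 10   →  a_0 = 16
23 = 2·10 + 3   →  a_1 = 2
10 = 3·3 + 1   →  a_2 = 3

3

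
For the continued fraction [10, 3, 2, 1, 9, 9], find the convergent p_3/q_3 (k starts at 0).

103/10

Using pₖ = aₖpₖ₋₁ + pₖ₋₂, qₖ = aₖqₖ₋₁ + qₖ₋₂ (with p₋₁=1, p₋₂=0, q₋₁=0, q₋₂=1):
  k=0: a=10, p=10, q=1
  k=1: a=3, p=31, q=3
  k=2: a=2, p=72, q=7
  k=3: a=1, p=103, q=10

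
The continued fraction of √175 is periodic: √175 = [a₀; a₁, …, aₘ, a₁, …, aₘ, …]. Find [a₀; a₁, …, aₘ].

[13; 4, 2, 1, 2, 4, 26]

a₀ = ⌊√175⌋ = 13.
With m₀=0, d₀=1 and mₖ₊₁ = dₖaₖ − mₖ, dₖ₊₁ = (n − mₖ₊₁²)/dₖ, aₖ₊₁ = ⌊(a₀+mₖ₊₁)/dₖ₊₁⌋:
  k=1: m=13, d=6, a=4
  k=2: m=11, d=9, a=2
  k=3: m=7, d=14, a=1
  k=4: m=7, d=9, a=2
  k=5: m=11, d=6, a=4
  k=6: m=13, d=1, a=26
d=1 and a=2a₀=26 at k=6, so the next step gives (m, d) = (13, 6) again — its k=1 value — and the period has length 6.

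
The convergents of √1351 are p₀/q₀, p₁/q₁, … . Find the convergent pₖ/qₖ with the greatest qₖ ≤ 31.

√1351 = [36; 1, 3, 10, 3, 1, 72, …] (period length 6).
Convergents:
  p_0/q_0 = 36/1
  p_1/q_1 = 37/1
  p_2/q_2 = 147/4
  p_3/q_3 = 1507/41
q_2 = 4 ≤ 31 < 41 = q_3, so the answer is 147/4.

147/4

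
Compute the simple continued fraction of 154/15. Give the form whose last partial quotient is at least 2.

[10; 3, 1, 3]

154 = 10*15 + 4
15 = 3*4 + 3
4 = 1*3 + 1
3 = 3*1 + 0  (stop)
So 154/15 = [10; 3, 1, 3].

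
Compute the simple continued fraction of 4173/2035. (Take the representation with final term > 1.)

4173 = 2·2035 + 103
2035 = 19·103 + 78
103 = 1·78 + 25
78 = 3·25 + 3
25 = 8·3 + 1
3 = 3·1 + 0  (stop)
So 4173/2035 = [2; 19, 1, 3, 8, 3].

[2; 19, 1, 3, 8, 3]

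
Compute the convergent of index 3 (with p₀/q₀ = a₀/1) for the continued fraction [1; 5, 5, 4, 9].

Using pₖ = aₖpₖ₋₁ + pₖ₋₂, qₖ = aₖqₖ₋₁ + qₖ₋₂ (with p₋₁=1, p₋₂=0, q₋₁=0, q₋₂=1):
  k=0: a=1, p=1, q=1
  k=1: a=5, p=6, q=5
  k=2: a=5, p=31, q=26
  k=3: a=4, p=130, q=109

130/109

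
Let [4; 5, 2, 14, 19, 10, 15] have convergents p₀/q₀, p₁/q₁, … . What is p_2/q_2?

46/11

Using pₖ = aₖpₖ₋₁ + pₖ₋₂, qₖ = aₖqₖ₋₁ + qₖ₋₂ (with p₋₁=1, p₋₂=0, q₋₁=0, q₋₂=1):
  k=0: a=4, p=4, q=1
  k=1: a=5, p=21, q=5
  k=2: a=2, p=46, q=11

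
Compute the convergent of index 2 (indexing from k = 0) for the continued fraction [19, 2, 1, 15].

Using pₖ = aₖpₖ₋₁ + pₖ₋₂, qₖ = aₖqₖ₋₁ + qₖ₋₂ (with p₋₁=1, p₋₂=0, q₋₁=0, q₋₂=1):
  k=0: a=19, p=19, q=1
  k=1: a=2, p=39, q=2
  k=2: a=1, p=58, q=3

58/3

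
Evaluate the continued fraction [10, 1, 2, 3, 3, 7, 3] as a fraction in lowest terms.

Using pₖ = aₖpₖ₋₁ + pₖ₋₂ and qₖ = aₖqₖ₋₁ + qₖ₋₂:
  k=0: a=10, p=10, q=1
  k=1: a=1, p=11, q=1
  k=2: a=2, p=32, q=3
  k=3: a=3, p=107, q=10
  k=4: a=3, p=353, q=33
  k=5: a=7, p=2578, q=241
  k=6: a=3, p=8087, q=756

8087/756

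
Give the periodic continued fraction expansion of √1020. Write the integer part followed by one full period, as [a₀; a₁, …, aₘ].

[31; 1, 14, 1, 62]

a₀ = ⌊√1020⌋ = 31.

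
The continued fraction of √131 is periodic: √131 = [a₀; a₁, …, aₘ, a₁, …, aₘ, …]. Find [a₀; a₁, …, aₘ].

[11; 2, 4, 11, 4, 2, 22]

a₀ = ⌊√131⌋ = 11.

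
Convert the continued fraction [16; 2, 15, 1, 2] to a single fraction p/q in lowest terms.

Using pₖ = aₖpₖ₋₁ + pₖ₋₂ and qₖ = aₖqₖ₋₁ + qₖ₋₂:
  k=0: a=16, p=16, q=1
  k=1: a=2, p=33, q=2
  k=2: a=15, p=511, q=31
  k=3: a=1, p=544, q=33
  k=4: a=2, p=1599, q=97

1599/97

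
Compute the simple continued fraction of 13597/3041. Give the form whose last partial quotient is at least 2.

13597 = 4×3041 + 1433
3041 = 2×1433 + 175
1433 = 8×175 + 33
175 = 5×33 + 10
33 = 3×10 + 3
10 = 3×3 + 1
3 = 3×1 + 0  (stop)
So 13597/3041 = [4; 2, 8, 5, 3, 3, 3].

[4; 2, 8, 5, 3, 3, 3]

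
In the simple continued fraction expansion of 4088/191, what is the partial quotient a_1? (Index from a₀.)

2

4088 = 21·191 + 77   →  a_0 = 21
191 = 2·77 + 37   →  a_1 = 2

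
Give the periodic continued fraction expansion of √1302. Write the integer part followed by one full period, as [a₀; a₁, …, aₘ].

[36; 12, 72]

a₀ = ⌊√1302⌋ = 36.
With m₀=0, d₀=1 and mₖ₊₁ = dₖaₖ − mₖ, dₖ₊₁ = (n − mₖ₊₁²)/dₖ, aₖ₊₁ = ⌊(a₀+mₖ₊₁)/dₖ₊₁⌋:
  k=1: m=36, d=6, a=12
  k=2: m=36, d=1, a=72
d=1 and a=2a₀=72 at k=2, so the next step gives (m, d) = (36, 6) again — its k=1 value — and the period has length 2.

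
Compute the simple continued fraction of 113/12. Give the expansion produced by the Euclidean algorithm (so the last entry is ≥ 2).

[9; 2, 2, 2]

113 = 9·12 + 5
12 = 2·5 + 2
5 = 2·2 + 1
2 = 2·1 + 0  (stop)
So 113/12 = [9; 2, 2, 2].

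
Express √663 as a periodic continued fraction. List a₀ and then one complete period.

a₀ = ⌊√663⌋ = 25.
With m₀=0, d₀=1 and mₖ₊₁ = dₖaₖ − mₖ, dₖ₊₁ = (n − mₖ₊₁²)/dₖ, aₖ₊₁ = ⌊(a₀+mₖ₊₁)/dₖ₊₁⌋:
  k=1: m=25, d=38, a=1
  k=2: m=13, d=13, a=2
  k=3: m=13, d=38, a=1
  k=4: m=25, d=1, a=50
d=1 and a=2a₀=50 at k=4, so the next step gives (m, d) = (25, 38) again — its k=1 value — and the period has length 4.

[25; 1, 2, 1, 50]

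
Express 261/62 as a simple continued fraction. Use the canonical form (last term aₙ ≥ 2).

[4; 4, 1, 3, 3]

261 = 4*62 + 13
62 = 4*13 + 10
13 = 1*10 + 3
10 = 3*3 + 1
3 = 3*1 + 0  (stop)
So 261/62 = [4; 4, 1, 3, 3].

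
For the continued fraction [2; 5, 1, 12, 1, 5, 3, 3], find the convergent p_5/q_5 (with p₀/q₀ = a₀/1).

Using pₖ = aₖpₖ₋₁ + pₖ₋₂, qₖ = aₖqₖ₋₁ + qₖ₋₂ (with p₋₁=1, p₋₂=0, q₋₁=0, q₋₂=1):
  k=0: a=2, p=2, q=1
  k=1: a=5, p=11, q=5
  k=2: a=1, p=13, q=6
  k=3: a=12, p=167, q=77
  k=4: a=1, p=180, q=83
  k=5: a=5, p=1067, q=492

1067/492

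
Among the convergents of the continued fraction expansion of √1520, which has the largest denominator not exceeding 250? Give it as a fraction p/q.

3041/78

√1520 = [38; 1, 76, …] (period length 2).
Convergents:
  p_0/q_0 = 38/1
  p_1/q_1 = 39/1
  p_2/q_2 = 3002/77
  p_3/q_3 = 3041/78
  p_4/q_4 = 234118/6005
q_3 = 78 ≤ 250 < 6005 = q_4, so the answer is 3041/78.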